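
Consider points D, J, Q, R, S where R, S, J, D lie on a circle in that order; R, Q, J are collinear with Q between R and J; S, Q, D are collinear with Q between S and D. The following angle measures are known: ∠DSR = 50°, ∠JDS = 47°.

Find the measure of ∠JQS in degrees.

∠JQS = 97°

1. ∠JRS = 47°  [same arc SJ]
2. ∠RQS = 83°  [△RQS]
3. ∠JQS = 97°  [linear pair at Q on RJ]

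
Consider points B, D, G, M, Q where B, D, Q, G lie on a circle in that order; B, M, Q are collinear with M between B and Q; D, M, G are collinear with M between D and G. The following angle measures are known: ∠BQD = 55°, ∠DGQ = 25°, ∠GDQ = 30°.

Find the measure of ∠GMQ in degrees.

∠GMQ = 85°

1. ∠BGD = 55°  [same arc BD]
2. ∠GBQ = 30°  [same arc QG]
3. ∠BMG = 95°  [△BMG]
4. ∠GMQ = 85°  [linear pair at M on BQ]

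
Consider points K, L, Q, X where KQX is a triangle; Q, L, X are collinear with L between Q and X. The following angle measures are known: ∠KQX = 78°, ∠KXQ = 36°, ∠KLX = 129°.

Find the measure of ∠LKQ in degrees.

1. ∠KQL = 78°  [L on ray QX]
2. ∠KLQ = 51°  [linear pair at L on QX]
3. ∠LKQ = 51°  [△KQL]

∠LKQ = 51°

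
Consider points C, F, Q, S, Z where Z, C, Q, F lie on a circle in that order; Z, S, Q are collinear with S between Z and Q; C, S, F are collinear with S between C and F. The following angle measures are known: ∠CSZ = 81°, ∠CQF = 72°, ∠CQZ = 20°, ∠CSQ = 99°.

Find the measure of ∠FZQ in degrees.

∠FZQ = 61°

1. ∠CFZ = 20°  [same arc ZC]
2. ∠FSZ = 99°  [vertical angles at S]
3. ∠FZQ = 61°  [△ZSF]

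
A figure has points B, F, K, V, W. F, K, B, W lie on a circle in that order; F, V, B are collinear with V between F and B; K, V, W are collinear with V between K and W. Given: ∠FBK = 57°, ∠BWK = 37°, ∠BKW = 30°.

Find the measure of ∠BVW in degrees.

1. ∠FWK = 57°  [same arc FK]
2. ∠BFW = 30°  [same arc BW]
3. ∠FVW = 93°  [△FVW]
4. ∠BVW = 87°  [linear pair at V on FB]

∠BVW = 87°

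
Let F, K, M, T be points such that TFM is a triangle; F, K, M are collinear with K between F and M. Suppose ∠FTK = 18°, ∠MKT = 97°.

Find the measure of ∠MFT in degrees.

1. ∠FKT = 83°  [linear pair at K on FM]
2. ∠KFT = 79°  [△TFK]
3. ∠MFT = 79°  [K on ray FM]

∠MFT = 79°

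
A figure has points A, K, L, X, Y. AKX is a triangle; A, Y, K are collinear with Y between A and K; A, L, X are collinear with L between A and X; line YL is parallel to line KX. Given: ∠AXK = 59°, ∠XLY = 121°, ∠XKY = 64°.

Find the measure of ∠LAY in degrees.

∠LAY = 57°

1. ∠AKX = 64°  [Y on ray KA]
2. ∠KAX = 57°  [△AKX]
3. ∠LAY = 57°  [Y on AK, L on AX]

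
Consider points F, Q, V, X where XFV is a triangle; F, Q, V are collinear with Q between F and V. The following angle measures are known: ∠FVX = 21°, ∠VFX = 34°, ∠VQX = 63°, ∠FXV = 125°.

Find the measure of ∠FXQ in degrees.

∠FXQ = 29°

1. ∠QFX = 34°  [Q on ray FV]
2. ∠FQX = 117°  [linear pair at Q on FV]
3. ∠FXQ = 29°  [△XFQ]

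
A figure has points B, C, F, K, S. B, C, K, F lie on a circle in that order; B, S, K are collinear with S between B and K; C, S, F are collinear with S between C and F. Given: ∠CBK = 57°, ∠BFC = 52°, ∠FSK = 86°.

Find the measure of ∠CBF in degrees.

∠CBF = 91°

1. ∠BSC = 86°  [vertical angles at S]
2. ∠BCF = 37°  [△BSC]
3. ∠CBF = 91°  [△BCF]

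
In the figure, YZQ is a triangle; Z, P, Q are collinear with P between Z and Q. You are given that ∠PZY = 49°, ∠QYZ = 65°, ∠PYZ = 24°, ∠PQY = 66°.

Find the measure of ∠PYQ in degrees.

1. ∠YPZ = 107°  [△YZP]
2. ∠QPY = 73°  [linear pair at P on ZQ]
3. ∠PYQ = 41°  [△YPQ]

∠PYQ = 41°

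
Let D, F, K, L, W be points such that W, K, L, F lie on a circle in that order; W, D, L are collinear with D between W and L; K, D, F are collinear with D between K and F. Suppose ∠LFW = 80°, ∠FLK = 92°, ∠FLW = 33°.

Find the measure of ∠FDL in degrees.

1. ∠FWL = 67°  [△WLF]
2. ∠FKL = 67°  [same arc LF]
3. ∠KFL = 21°  [△KLF]
4. ∠FDL = 126°  [△LDF]

∠FDL = 126°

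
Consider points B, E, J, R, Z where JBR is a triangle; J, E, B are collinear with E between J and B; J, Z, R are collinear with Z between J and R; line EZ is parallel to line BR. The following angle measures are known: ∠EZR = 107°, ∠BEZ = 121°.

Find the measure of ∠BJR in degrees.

∠BJR = 48°

1. ∠EZJ = 73°  [linear pair at Z on JR]
2. ∠JEZ = 59°  [linear pair at E on JB]
3. ∠EJZ = 48°  [△JEZ]
4. ∠BJR = 48°  [E on JB, Z on JR]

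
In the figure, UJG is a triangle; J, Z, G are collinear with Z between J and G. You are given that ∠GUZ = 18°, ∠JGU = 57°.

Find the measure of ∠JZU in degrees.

∠JZU = 75°

1. ∠UGZ = 57°  [Z on ray GJ]
2. ∠GZU = 105°  [△UZG]
3. ∠JZU = 75°  [linear pair at Z on JG]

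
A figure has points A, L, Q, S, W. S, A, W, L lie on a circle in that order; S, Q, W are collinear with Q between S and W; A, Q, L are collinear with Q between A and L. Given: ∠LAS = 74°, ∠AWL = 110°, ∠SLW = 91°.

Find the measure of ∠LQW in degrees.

1. ∠LWS = 74°  [same arc SL]
2. ∠ASL = 70°  [cyclic SAWL, opposite ∠S+∠W]
3. ∠LSW = 15°  [△SWL]
4. ∠ALS = 36°  [△SAL]
5. ∠LQS = 129°  [△SQL]
6. ∠LQW = 51°  [linear pair at Q on SW]

∠LQW = 51°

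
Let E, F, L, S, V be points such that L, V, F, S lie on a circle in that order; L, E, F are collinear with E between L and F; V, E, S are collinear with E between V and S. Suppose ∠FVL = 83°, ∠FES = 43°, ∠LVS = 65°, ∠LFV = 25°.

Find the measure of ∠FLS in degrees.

1. ∠FSL = 97°  [cyclic LVFS, opposite ∠V+∠S]
2. ∠LFS = 65°  [same arc LS]
3. ∠FLS = 18°  [△LFS]

∠FLS = 18°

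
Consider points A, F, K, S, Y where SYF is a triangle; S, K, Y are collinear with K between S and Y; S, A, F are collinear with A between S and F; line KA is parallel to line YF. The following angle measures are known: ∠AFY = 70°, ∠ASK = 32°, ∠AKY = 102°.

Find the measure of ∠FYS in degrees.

∠FYS = 78°

1. ∠SFY = 70°  [A on ray FS]
2. ∠FSY = 32°  [K on SY, A on SF]
3. ∠FYS = 78°  [△SYF]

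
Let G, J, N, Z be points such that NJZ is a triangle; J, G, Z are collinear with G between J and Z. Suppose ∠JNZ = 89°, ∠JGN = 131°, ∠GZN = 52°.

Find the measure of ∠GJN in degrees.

1. ∠JZN = 52°  [G on ray ZJ]
2. ∠NJZ = 39°  [△NJZ]
3. ∠GJN = 39°  [G on ray JZ]

∠GJN = 39°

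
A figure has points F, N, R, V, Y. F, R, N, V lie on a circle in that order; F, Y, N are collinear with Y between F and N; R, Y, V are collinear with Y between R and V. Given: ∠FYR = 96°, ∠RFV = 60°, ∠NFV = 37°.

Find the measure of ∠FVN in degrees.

∠FVN = 82°

1. ∠NYV = 96°  [vertical angles at Y]
2. ∠RNV = 120°  [cyclic FRNV, opposite ∠F+∠N]
3. ∠NRV = 37°  [same arc NV]
4. ∠NVR = 23°  [△RNV]
5. ∠FNV = 61°  [△NYV]
6. ∠FVN = 82°  [△FNV]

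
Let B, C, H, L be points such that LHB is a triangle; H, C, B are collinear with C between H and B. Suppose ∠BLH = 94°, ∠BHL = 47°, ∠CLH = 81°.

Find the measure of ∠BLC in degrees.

∠BLC = 13°

1. ∠HBL = 39°  [△LHB]
2. ∠CHL = 47°  [C on ray HB]
3. ∠HCL = 52°  [△LHC]
4. ∠CBL = 39°  [C on ray BH]
5. ∠BCL = 128°  [linear pair at C on HB]
6. ∠BLC = 13°  [△LCB]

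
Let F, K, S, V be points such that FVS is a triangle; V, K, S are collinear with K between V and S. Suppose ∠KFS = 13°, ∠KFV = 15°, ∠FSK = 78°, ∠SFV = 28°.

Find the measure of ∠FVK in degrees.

1. ∠FSV = 78°  [K on ray SV]
2. ∠FVS = 74°  [△FVS]
3. ∠FVK = 74°  [K on ray VS]

∠FVK = 74°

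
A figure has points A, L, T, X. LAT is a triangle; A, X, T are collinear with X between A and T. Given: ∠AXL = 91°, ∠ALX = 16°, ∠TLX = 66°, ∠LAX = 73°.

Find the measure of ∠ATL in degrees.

∠ATL = 25°

1. ∠LXT = 89°  [linear pair at X on AT]
2. ∠LTX = 25°  [△LXT]
3. ∠ATL = 25°  [X on ray TA]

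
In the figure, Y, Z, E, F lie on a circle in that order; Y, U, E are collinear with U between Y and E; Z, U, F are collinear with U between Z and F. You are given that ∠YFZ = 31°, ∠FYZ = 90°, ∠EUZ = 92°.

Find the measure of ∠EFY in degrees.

1. ∠FZY = 59°  [△YZF]
2. ∠FUY = 92°  [vertical angles at U]
3. ∠FEY = 59°  [same arc YF]
4. ∠EYF = 57°  [△YUF]
5. ∠EFY = 64°  [△YEF]

∠EFY = 64°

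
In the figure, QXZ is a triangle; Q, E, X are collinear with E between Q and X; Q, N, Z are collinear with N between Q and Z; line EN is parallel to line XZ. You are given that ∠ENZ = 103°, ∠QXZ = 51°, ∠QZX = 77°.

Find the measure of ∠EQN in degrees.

1. ∠ENQ = 77°  [linear pair at N on QZ]
2. ∠NEQ = 51°  [EN∥XZ, corresponding at E]
3. ∠EQN = 52°  [△QEN]

∠EQN = 52°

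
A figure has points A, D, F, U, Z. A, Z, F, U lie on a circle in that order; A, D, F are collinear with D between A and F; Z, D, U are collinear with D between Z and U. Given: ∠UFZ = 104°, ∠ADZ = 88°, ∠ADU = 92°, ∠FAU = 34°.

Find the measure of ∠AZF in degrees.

1. ∠UAZ = 76°  [cyclic AZFU, opposite ∠A+∠F]
2. ∠FDZ = 92°  [linear pair at D on AF]
3. ∠AUZ = 54°  [△ADU]
4. ∠FZU = 34°  [same arc FU]
5. ∠AZU = 50°  [△AZU]
6. ∠AFZ = 54°  [△ZDF]
7. ∠FAZ = 42°  [△ADZ]
8. ∠AZF = 84°  [△AZF]

∠AZF = 84°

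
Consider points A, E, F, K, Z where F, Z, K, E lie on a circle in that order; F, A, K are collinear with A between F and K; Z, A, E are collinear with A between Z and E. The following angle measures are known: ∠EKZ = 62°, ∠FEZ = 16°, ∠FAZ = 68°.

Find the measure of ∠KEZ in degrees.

1. ∠EFZ = 118°  [cyclic FZKE, opposite ∠F+∠K]
2. ∠EZF = 46°  [△FZE]
3. ∠EAK = 68°  [vertical angles at A]
4. ∠EKF = 46°  [same arc FE]
5. ∠KEZ = 66°  [△KAE]

∠KEZ = 66°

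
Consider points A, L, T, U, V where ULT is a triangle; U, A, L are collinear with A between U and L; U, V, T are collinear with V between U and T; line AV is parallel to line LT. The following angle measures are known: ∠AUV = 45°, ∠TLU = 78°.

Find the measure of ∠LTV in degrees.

∠LTV = 57°

1. ∠LUT = 45°  [A on UL, V on UT]
2. ∠LTU = 57°  [△ULT]
3. ∠LTV = 57°  [V on ray TU]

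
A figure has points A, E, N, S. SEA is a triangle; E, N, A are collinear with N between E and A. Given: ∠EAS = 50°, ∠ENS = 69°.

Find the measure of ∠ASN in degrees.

∠ASN = 19°

1. ∠NAS = 50°  [N on ray AE]
2. ∠ANS = 111°  [linear pair at N on EA]
3. ∠ASN = 19°  [△SNA]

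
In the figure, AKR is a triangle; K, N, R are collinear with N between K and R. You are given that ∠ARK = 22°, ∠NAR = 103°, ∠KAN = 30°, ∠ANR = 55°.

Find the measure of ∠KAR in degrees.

∠KAR = 133°

1. ∠ANK = 125°  [linear pair at N on KR]
2. ∠AKN = 25°  [△AKN]
3. ∠AKR = 25°  [N on ray KR]
4. ∠KAR = 133°  [△AKR]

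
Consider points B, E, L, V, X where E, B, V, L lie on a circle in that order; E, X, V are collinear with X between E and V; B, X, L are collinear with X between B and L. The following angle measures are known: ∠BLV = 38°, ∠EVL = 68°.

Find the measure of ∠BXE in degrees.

1. ∠BEV = 38°  [same arc BV]
2. ∠EBL = 68°  [same arc EL]
3. ∠BXE = 74°  [△EXB]

∠BXE = 74°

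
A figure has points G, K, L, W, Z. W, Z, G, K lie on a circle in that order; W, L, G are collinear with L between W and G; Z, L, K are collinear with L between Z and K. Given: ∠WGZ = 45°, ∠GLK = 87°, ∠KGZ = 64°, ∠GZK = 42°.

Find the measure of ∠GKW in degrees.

∠GKW = 119°

1. ∠GKZ = 74°  [△ZGK]
2. ∠GWK = 42°  [same arc GK]
3. ∠KGW = 19°  [△GLK]
4. ∠GKW = 119°  [△WGK]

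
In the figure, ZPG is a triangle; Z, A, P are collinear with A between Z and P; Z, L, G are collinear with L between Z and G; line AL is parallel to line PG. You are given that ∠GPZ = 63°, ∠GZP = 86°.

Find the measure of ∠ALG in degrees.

∠ALG = 149°

1. ∠PGZ = 31°  [△ZPG]
2. ∠ALZ = 31°  [AL∥PG, corresponding at L]
3. ∠ALG = 149°  [linear pair at L on ZG]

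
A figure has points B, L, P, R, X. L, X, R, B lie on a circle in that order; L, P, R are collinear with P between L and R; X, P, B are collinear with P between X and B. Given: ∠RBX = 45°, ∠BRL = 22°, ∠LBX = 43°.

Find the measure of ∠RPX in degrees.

1. ∠RLX = 45°  [same arc XR]
2. ∠BXL = 22°  [same arc LB]
3. ∠LPX = 113°  [△LPX]
4. ∠RPX = 67°  [linear pair at P on LR]

∠RPX = 67°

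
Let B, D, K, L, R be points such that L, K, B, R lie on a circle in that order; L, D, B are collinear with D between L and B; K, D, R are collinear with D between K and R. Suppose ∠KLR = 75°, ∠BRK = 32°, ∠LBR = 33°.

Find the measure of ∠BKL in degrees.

∠BKL = 76°

1. ∠KBR = 105°  [cyclic LKBR, opposite ∠L+∠B]
2. ∠BKR = 43°  [△KBR]
3. ∠BLR = 43°  [same arc BR]
4. ∠BRL = 104°  [△LBR]
5. ∠BKL = 76°  [cyclic LKBR, opposite ∠K+∠R]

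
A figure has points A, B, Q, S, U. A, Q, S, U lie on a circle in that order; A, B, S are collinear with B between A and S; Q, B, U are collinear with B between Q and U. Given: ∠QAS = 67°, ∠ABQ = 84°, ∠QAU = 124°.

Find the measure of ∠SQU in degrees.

1. ∠QUS = 67°  [same arc QS]
2. ∠QSU = 56°  [cyclic AQSU, opposite ∠A+∠S]
3. ∠SQU = 57°  [△QSU]

∠SQU = 57°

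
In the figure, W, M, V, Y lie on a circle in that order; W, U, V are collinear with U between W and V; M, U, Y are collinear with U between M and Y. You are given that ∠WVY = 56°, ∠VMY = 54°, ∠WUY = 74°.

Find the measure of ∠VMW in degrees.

1. ∠VWY = 54°  [same arc VY]
2. ∠VYW = 70°  [△WVY]
3. ∠VMW = 110°  [cyclic WMVY, opposite ∠M+∠Y]

∠VMW = 110°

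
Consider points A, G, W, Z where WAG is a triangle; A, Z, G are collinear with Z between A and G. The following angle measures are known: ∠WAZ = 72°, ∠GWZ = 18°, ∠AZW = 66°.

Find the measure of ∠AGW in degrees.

1. ∠GZW = 114°  [linear pair at Z on AG]
2. ∠WGZ = 48°  [△WZG]
3. ∠AGW = 48°  [Z on ray GA]

∠AGW = 48°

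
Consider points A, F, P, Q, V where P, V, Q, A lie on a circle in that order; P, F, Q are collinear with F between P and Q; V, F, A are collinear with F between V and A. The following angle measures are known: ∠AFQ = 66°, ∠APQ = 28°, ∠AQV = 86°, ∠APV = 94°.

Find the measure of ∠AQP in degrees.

∠AQP = 48°

1. ∠AVQ = 28°  [same arc QA]
2. ∠QAV = 66°  [△VQA]
3. ∠AQP = 48°  [△QFA]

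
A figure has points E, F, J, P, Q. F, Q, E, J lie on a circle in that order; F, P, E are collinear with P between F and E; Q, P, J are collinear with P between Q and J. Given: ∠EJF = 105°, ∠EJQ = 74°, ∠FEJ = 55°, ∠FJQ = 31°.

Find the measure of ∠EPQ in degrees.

1. ∠EFJ = 20°  [△FEJ]
2. ∠FEQ = 31°  [same arc FQ]
3. ∠EQJ = 20°  [same arc EJ]
4. ∠EPQ = 129°  [△QPE]

∠EPQ = 129°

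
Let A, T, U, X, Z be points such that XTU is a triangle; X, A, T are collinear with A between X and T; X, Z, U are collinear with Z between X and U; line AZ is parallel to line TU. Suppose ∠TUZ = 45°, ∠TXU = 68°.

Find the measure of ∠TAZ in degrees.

∠TAZ = 113°

1. ∠TUX = 45°  [Z on ray UX]
2. ∠UTX = 67°  [△XTU]
3. ∠XAZ = 67°  [AZ∥TU, corresponding at A]
4. ∠TAZ = 113°  [linear pair at A on XT]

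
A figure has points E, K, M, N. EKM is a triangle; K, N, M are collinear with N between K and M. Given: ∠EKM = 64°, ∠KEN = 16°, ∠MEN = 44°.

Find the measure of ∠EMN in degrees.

1. ∠EKN = 64°  [N on ray KM]
2. ∠ENK = 100°  [△EKN]
3. ∠ENM = 80°  [linear pair at N on KM]
4. ∠EMN = 56°  [△ENM]

∠EMN = 56°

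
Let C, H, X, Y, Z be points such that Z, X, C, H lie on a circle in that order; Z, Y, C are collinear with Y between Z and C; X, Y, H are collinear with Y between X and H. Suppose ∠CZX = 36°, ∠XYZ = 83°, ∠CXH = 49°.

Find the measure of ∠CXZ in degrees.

1. ∠CYX = 97°  [linear pair at Y on ZC]
2. ∠XCZ = 34°  [△XYC]
3. ∠CXZ = 110°  [△ZXC]

∠CXZ = 110°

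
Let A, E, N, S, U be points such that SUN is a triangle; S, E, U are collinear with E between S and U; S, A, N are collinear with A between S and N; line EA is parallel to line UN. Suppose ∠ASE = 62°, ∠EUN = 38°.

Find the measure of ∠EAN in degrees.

1. ∠NSU = 62°  [E on SU, A on SN]
2. ∠NUS = 38°  [E on ray US]
3. ∠SNU = 80°  [△SUN]
4. ∠EAS = 80°  [EA∥UN, corresponding at A]
5. ∠EAN = 100°  [linear pair at A on SN]

∠EAN = 100°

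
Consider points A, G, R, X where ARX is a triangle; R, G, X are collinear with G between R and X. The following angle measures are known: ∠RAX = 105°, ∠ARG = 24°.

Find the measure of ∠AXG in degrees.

∠AXG = 51°

1. ∠ARX = 24°  [G on ray RX]
2. ∠AXR = 51°  [△ARX]
3. ∠AXG = 51°  [G on ray XR]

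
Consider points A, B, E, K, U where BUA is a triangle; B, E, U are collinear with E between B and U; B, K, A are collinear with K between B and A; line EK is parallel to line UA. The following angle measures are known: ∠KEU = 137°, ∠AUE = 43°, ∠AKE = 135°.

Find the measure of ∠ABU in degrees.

∠ABU = 92°

1. ∠BEK = 43°  [linear pair at E on BU]
2. ∠BKE = 45°  [linear pair at K on BA]
3. ∠EBK = 92°  [△BEK]
4. ∠ABU = 92°  [E on BU, K on BA]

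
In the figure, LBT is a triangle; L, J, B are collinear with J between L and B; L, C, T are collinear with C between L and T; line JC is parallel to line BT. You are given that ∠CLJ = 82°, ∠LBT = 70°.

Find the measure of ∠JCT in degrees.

∠JCT = 152°

1. ∠BLT = 82°  [J on LB, C on LT]
2. ∠BTL = 28°  [△LBT]
3. ∠JCL = 28°  [JC∥BT, corresponding at C]
4. ∠JCT = 152°  [linear pair at C on LT]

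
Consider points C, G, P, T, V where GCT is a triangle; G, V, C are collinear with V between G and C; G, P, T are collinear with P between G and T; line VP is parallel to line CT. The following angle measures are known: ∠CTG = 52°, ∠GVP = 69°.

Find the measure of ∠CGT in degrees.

1. ∠GPV = 52°  [VP∥CT, corresponding at P]
2. ∠PGV = 59°  [△GVP]
3. ∠CGT = 59°  [V on GC, P on GT]

∠CGT = 59°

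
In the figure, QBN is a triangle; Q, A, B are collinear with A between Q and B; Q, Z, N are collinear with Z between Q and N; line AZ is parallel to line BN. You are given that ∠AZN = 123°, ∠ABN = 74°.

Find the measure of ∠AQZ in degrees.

∠AQZ = 49°

1. ∠AZQ = 57°  [linear pair at Z on QN]
2. ∠NBQ = 74°  [A on ray BQ]
3. ∠BNQ = 57°  [AZ∥BN, corresponding at Z]
4. ∠BQN = 49°  [△QBN]
5. ∠AQZ = 49°  [A on QB, Z on QN]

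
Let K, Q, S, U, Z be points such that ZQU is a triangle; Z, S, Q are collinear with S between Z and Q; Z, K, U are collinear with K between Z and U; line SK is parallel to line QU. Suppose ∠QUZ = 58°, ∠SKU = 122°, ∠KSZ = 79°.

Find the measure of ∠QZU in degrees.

∠QZU = 43°

1. ∠SKZ = 58°  [SK∥QU, corresponding at K]
2. ∠KZS = 43°  [△ZSK]
3. ∠QZU = 43°  [S on ZQ, K on ZU]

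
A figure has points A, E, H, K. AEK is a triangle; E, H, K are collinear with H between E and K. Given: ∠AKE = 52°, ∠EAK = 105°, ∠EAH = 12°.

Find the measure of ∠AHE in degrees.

1. ∠AEK = 23°  [△AEK]
2. ∠AEH = 23°  [H on ray EK]
3. ∠AHE = 145°  [△AEH]

∠AHE = 145°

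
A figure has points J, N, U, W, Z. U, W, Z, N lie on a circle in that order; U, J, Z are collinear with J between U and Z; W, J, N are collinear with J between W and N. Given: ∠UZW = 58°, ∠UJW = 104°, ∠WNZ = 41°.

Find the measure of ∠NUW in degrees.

1. ∠UNW = 58°  [same arc UW]
2. ∠WUZ = 41°  [same arc WZ]
3. ∠NWU = 35°  [△UJW]
4. ∠NUW = 87°  [△UWN]

∠NUW = 87°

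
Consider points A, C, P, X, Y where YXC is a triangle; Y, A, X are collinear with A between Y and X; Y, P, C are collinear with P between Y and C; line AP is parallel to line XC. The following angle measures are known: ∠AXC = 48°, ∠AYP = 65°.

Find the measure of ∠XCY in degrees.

1. ∠CXY = 48°  [A on ray XY]
2. ∠CYX = 65°  [A on YX, P on YC]
3. ∠XCY = 67°  [△YXC]

∠XCY = 67°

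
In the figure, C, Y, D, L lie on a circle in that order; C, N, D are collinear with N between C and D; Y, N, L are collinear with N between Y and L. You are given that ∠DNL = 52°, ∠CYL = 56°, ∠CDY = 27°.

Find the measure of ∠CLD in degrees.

1. ∠CNL = 128°  [linear pair at N on CD]
2. ∠CDL = 56°  [same arc CL]
3. ∠CLY = 27°  [same arc CY]
4. ∠DCL = 25°  [△CNL]
5. ∠CLD = 99°  [△CDL]

∠CLD = 99°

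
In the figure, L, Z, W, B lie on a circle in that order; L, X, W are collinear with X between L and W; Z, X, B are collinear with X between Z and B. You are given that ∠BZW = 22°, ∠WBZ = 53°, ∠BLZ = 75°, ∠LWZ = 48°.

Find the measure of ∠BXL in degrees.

∠BXL = 110°

1. ∠BLW = 22°  [same arc WB]
2. ∠LBZ = 48°  [same arc LZ]
3. ∠BXL = 110°  [△LXB]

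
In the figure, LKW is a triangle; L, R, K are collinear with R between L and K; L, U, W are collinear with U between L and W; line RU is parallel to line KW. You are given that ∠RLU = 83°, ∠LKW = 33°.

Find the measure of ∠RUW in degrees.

1. ∠KLW = 83°  [R on LK, U on LW]
2. ∠KWL = 64°  [△LKW]
3. ∠LUR = 64°  [RU∥KW, corresponding at U]
4. ∠RUW = 116°  [linear pair at U on LW]

∠RUW = 116°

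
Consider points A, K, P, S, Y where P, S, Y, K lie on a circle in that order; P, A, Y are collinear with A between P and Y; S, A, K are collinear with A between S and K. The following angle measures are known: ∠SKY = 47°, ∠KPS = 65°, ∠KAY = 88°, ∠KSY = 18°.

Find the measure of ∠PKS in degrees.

∠PKS = 70°

1. ∠KAP = 92°  [linear pair at A on PY]
2. ∠KPY = 18°  [same arc YK]
3. ∠PKS = 70°  [△PAK]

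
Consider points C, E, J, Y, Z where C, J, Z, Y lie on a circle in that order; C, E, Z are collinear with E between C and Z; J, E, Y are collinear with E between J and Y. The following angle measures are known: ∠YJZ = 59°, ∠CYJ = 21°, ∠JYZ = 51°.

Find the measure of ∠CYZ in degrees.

∠CYZ = 72°

1. ∠CZJ = 21°  [same arc CJ]
2. ∠JCZ = 51°  [same arc JZ]
3. ∠CJZ = 108°  [△CJZ]
4. ∠CYZ = 72°  [cyclic CJZY, opposite ∠J+∠Y]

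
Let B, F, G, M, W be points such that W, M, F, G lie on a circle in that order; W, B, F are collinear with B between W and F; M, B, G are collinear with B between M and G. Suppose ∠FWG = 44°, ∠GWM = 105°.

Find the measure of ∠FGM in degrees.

∠FGM = 61°

1. ∠FMG = 44°  [same arc FG]
2. ∠GFM = 75°  [cyclic WMFG, opposite ∠W+∠F]
3. ∠FGM = 61°  [△MFG]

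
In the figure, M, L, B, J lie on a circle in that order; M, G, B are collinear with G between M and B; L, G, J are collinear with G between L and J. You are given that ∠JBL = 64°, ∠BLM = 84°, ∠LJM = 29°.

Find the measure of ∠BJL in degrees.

∠BJL = 67°

1. ∠LBM = 29°  [same arc ML]
2. ∠BML = 67°  [△MLB]
3. ∠BJL = 67°  [same arc LB]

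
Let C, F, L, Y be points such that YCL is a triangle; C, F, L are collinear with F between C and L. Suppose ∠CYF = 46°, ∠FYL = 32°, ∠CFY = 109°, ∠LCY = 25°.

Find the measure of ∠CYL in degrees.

1. ∠LFY = 71°  [linear pair at F on CL]
2. ∠FLY = 77°  [△YFL]
3. ∠CLY = 77°  [F on ray LC]
4. ∠CYL = 78°  [△YCL]

∠CYL = 78°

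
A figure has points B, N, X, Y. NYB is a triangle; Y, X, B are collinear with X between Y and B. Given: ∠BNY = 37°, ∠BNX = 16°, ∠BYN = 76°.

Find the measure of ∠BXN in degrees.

1. ∠NBY = 67°  [△NYB]
2. ∠NBX = 67°  [X on ray BY]
3. ∠BXN = 97°  [△NXB]

∠BXN = 97°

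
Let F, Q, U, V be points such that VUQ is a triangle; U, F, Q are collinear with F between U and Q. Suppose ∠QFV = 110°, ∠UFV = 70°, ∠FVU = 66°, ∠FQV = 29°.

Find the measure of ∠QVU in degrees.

1. ∠FUV = 44°  [△VUF]
2. ∠UQV = 29°  [F on ray QU]
3. ∠QUV = 44°  [F on ray UQ]
4. ∠QVU = 107°  [△VUQ]

∠QVU = 107°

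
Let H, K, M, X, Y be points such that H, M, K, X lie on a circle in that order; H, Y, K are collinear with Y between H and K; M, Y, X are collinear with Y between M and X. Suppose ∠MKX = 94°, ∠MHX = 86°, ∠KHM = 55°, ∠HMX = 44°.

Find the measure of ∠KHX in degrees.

∠KHX = 31°

1. ∠KXM = 55°  [same arc MK]
2. ∠KMX = 31°  [△MKX]
3. ∠KHX = 31°  [same arc KX]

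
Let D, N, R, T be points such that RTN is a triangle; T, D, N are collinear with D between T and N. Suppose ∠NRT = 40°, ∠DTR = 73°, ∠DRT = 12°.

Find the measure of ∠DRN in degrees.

∠DRN = 28°

1. ∠RDT = 95°  [△RTD]
2. ∠NTR = 73°  [D on ray TN]
3. ∠NDR = 85°  [linear pair at D on TN]
4. ∠RNT = 67°  [△RTN]
5. ∠DNR = 67°  [D on ray NT]
6. ∠DRN = 28°  [△RDN]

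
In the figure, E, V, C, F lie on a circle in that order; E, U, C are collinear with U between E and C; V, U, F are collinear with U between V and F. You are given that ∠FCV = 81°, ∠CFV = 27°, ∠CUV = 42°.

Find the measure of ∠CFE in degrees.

∠CFE = 93°

1. ∠CVF = 72°  [△VCF]
2. ∠CEV = 27°  [same arc VC]
3. ∠ECV = 66°  [△VUC]
4. ∠CVE = 87°  [△EVC]
5. ∠CFE = 93°  [cyclic EVCF, opposite ∠V+∠F]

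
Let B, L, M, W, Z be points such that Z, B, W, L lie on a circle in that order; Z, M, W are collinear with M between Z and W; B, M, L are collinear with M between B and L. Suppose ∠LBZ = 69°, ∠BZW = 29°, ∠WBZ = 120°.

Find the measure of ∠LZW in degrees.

∠LZW = 51°

1. ∠LWZ = 69°  [same arc ZL]
2. ∠WLZ = 60°  [cyclic ZBWL, opposite ∠B+∠L]
3. ∠LZW = 51°  [△ZWL]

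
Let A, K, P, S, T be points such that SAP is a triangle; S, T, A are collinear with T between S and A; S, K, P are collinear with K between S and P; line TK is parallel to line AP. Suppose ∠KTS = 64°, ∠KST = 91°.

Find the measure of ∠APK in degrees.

∠APK = 25°

1. ∠SKT = 25°  [△STK]
2. ∠PKT = 155°  [linear pair at K on SP]
3. ∠APK = 25°  [TK∥AP, co-interior at P–K]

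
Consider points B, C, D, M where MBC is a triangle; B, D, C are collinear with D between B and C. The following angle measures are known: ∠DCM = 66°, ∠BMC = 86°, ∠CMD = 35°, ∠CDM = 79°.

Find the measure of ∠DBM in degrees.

1. ∠BCM = 66°  [D on ray CB]
2. ∠CBM = 28°  [△MBC]
3. ∠DBM = 28°  [D on ray BC]

∠DBM = 28°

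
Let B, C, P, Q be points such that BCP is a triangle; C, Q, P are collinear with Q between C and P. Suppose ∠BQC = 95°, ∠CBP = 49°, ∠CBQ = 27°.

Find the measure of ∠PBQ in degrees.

1. ∠BCQ = 58°  [△BCQ]
2. ∠BQP = 85°  [linear pair at Q on CP]
3. ∠BCP = 58°  [Q on ray CP]
4. ∠BPC = 73°  [△BCP]
5. ∠BPQ = 73°  [Q on ray PC]
6. ∠PBQ = 22°  [△BQP]

∠PBQ = 22°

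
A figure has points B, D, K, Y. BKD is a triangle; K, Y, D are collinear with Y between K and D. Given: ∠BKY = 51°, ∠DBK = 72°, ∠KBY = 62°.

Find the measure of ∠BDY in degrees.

1. ∠BKD = 51°  [Y on ray KD]
2. ∠BDK = 57°  [△BKD]
3. ∠BDY = 57°  [Y on ray DK]

∠BDY = 57°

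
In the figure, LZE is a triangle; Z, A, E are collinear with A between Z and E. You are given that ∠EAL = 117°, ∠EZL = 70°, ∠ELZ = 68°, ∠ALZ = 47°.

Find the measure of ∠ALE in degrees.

∠ALE = 21°

1. ∠LEZ = 42°  [△LZE]
2. ∠AEL = 42°  [A on ray EZ]
3. ∠ALE = 21°  [△LAE]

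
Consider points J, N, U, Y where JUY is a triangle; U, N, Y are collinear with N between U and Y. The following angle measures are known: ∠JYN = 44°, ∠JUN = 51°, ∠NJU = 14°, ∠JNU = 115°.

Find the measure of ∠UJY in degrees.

∠UJY = 85°

1. ∠JYU = 44°  [N on ray YU]
2. ∠JUY = 51°  [N on ray UY]
3. ∠UJY = 85°  [△JUY]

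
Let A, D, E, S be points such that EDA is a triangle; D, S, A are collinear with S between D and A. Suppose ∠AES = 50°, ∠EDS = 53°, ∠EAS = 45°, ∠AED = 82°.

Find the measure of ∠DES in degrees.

1. ∠ASE = 85°  [△ESA]
2. ∠DSE = 95°  [linear pair at S on DA]
3. ∠DES = 32°  [△EDS]

∠DES = 32°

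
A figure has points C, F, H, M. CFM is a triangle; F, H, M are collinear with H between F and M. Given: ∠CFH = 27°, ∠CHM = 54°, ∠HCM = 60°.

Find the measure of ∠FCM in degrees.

∠FCM = 87°

1. ∠CFM = 27°  [H on ray FM]
2. ∠CMH = 66°  [△CHM]
3. ∠CMF = 66°  [H on ray MF]
4. ∠FCM = 87°  [△CFM]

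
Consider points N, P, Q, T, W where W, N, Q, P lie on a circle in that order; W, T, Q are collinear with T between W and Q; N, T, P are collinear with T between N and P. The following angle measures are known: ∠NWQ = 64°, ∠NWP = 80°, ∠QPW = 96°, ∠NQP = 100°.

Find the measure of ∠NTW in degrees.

∠NTW = 48°

1. ∠NPQ = 64°  [same arc NQ]
2. ∠QNW = 84°  [cyclic WNQP, opposite ∠N+∠P]
3. ∠PNQ = 16°  [△NQP]
4. ∠NQW = 32°  [△WNQ]
5. ∠NTQ = 132°  [△NTQ]
6. ∠NTW = 48°  [linear pair at T on WQ]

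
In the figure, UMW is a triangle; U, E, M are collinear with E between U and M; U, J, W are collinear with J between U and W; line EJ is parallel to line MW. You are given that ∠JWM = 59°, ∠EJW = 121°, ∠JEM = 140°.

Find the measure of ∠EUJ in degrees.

∠EUJ = 81°

1. ∠EJU = 59°  [linear pair at J on UW]
2. ∠JEU = 40°  [linear pair at E on UM]
3. ∠EUJ = 81°  [△UEJ]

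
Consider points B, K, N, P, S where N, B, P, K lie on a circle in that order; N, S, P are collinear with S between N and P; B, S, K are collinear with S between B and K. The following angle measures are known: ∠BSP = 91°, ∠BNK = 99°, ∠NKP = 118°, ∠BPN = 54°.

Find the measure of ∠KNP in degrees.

∠KNP = 35°

1. ∠KSN = 91°  [vertical angles at S]
2. ∠BKN = 54°  [same arc NB]
3. ∠KNP = 35°  [△NSK]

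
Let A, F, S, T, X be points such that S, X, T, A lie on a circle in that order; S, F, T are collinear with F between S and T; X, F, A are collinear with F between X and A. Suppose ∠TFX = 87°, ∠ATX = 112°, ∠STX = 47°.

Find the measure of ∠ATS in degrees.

1. ∠AFS = 87°  [vertical angles at F]
2. ∠AXT = 46°  [△XFT]
3. ∠TAX = 22°  [△XTA]
4. ∠AFT = 93°  [linear pair at F on ST]
5. ∠ATS = 65°  [△TFA]

∠ATS = 65°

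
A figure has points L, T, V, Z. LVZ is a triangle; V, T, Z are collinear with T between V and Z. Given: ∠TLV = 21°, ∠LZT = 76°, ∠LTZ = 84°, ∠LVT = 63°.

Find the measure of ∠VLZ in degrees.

∠VLZ = 41°

1. ∠LZV = 76°  [T on ray ZV]
2. ∠LVZ = 63°  [T on ray VZ]
3. ∠VLZ = 41°  [△LVZ]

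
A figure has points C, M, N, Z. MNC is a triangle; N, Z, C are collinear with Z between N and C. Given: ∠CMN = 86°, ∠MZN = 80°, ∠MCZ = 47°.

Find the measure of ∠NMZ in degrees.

∠NMZ = 53°

1. ∠MCN = 47°  [Z on ray CN]
2. ∠CNM = 47°  [△MNC]
3. ∠MNZ = 47°  [Z on ray NC]
4. ∠NMZ = 53°  [△MNZ]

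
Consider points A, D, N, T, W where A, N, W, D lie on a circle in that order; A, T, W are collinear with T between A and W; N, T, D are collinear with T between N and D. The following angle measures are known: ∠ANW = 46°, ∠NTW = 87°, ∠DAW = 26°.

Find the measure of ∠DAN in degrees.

1. ∠ADW = 134°  [cyclic ANWD, opposite ∠N+∠D]
2. ∠ATD = 87°  [vertical angles at T]
3. ∠AWD = 20°  [△AWD]
4. ∠ADN = 67°  [△ATD]
5. ∠AND = 20°  [same arc AD]
6. ∠DAN = 93°  [△AND]

∠DAN = 93°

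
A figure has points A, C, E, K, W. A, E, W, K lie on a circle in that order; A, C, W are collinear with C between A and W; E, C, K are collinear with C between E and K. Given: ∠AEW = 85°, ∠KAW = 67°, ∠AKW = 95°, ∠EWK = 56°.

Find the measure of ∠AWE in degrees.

1. ∠AWK = 18°  [△AWK]
2. ∠EAK = 124°  [cyclic AEWK, opposite ∠A+∠W]
3. ∠AEK = 18°  [same arc AK]
4. ∠AKE = 38°  [△AEK]
5. ∠AWE = 38°  [same arc AE]

∠AWE = 38°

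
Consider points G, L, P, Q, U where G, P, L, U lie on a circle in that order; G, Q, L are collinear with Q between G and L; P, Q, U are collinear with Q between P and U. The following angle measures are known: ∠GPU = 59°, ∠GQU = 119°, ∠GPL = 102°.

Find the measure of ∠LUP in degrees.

∠LUP = 60°

1. ∠GLU = 59°  [same arc GU]
2. ∠LQU = 61°  [linear pair at Q on GL]
3. ∠LUP = 60°  [△LQU]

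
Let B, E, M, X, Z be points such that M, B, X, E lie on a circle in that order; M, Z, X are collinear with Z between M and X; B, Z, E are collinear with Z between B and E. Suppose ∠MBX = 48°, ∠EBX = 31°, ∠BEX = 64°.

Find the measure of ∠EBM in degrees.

1. ∠MEX = 132°  [cyclic MBXE, opposite ∠B+∠E]
2. ∠EMX = 31°  [same arc XE]
3. ∠EXM = 17°  [△MXE]
4. ∠EBM = 17°  [same arc ME]

∠EBM = 17°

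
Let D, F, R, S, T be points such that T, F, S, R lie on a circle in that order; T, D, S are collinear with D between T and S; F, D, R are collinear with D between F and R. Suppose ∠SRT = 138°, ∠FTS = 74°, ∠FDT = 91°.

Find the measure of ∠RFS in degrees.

∠RFS = 27°

1. ∠SFT = 42°  [cyclic TFSR, opposite ∠F+∠R]
2. ∠FST = 64°  [△TFS]
3. ∠FDS = 89°  [linear pair at D on TS]
4. ∠RFS = 27°  [△FDS]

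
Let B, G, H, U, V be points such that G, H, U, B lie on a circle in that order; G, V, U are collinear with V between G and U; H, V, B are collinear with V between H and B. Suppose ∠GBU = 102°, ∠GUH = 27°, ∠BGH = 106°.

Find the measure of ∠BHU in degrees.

∠BHU = 31°

1. ∠GHU = 78°  [cyclic GHUB, opposite ∠H+∠B]
2. ∠HGU = 75°  [△GHU]
3. ∠BUH = 74°  [cyclic GHUB, opposite ∠G+∠U]
4. ∠HBU = 75°  [same arc HU]
5. ∠BHU = 31°  [△HUB]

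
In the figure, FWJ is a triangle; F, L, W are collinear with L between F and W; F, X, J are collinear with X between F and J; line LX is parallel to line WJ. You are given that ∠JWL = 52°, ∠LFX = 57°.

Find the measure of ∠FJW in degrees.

1. ∠FWJ = 52°  [L on ray WF]
2. ∠JFW = 57°  [L on FW, X on FJ]
3. ∠FJW = 71°  [△FWJ]

∠FJW = 71°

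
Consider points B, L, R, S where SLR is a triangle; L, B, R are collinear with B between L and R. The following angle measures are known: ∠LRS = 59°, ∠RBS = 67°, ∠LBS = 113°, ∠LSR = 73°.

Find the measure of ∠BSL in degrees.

1. ∠RLS = 48°  [△SLR]
2. ∠BLS = 48°  [B on ray LR]
3. ∠BSL = 19°  [△SLB]

∠BSL = 19°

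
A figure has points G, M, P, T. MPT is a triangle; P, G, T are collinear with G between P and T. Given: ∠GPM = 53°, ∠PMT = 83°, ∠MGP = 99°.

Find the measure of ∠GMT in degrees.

∠GMT = 55°

1. ∠MPT = 53°  [G on ray PT]
2. ∠MTP = 44°  [△MPT]
3. ∠MGT = 81°  [linear pair at G on PT]
4. ∠GTM = 44°  [G on ray TP]
5. ∠GMT = 55°  [△MGT]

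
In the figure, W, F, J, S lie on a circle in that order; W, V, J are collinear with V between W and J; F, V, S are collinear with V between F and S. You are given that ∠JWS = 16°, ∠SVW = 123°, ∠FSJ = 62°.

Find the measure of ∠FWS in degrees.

∠FWS = 78°

1. ∠JFS = 16°  [same arc JS]
2. ∠FJS = 102°  [△FJS]
3. ∠FWS = 78°  [cyclic WFJS, opposite ∠W+∠J]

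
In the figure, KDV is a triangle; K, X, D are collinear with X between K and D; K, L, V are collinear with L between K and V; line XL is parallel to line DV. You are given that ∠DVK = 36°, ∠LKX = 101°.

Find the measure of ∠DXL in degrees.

∠DXL = 137°

1. ∠KLX = 36°  [XL∥DV, corresponding at L]
2. ∠KXL = 43°  [△KXL]
3. ∠DXL = 137°  [linear pair at X on KD]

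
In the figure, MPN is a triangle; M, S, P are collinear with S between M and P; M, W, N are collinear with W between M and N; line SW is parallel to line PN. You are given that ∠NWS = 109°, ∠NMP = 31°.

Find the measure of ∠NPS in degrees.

1. ∠MWS = 71°  [linear pair at W on MN]
2. ∠SMW = 31°  [S on MP, W on MN]
3. ∠MSW = 78°  [△MSW]
4. ∠PSW = 102°  [linear pair at S on MP]
5. ∠NPS = 78°  [SW∥PN, co-interior at P–S]

∠NPS = 78°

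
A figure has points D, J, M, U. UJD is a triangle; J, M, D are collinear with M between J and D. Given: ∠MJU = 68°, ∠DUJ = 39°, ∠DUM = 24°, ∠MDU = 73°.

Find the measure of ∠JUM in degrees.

∠JUM = 15°

1. ∠DMU = 83°  [△UMD]
2. ∠JMU = 97°  [linear pair at M on JD]
3. ∠JUM = 15°  [△UJM]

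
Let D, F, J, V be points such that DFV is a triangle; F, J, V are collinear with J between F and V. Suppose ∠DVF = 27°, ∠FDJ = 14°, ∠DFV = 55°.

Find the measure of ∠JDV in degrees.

1. ∠DVJ = 27°  [J on ray VF]
2. ∠DFJ = 55°  [J on ray FV]
3. ∠DJF = 111°  [△DFJ]
4. ∠DJV = 69°  [linear pair at J on FV]
5. ∠JDV = 84°  [△DJV]

∠JDV = 84°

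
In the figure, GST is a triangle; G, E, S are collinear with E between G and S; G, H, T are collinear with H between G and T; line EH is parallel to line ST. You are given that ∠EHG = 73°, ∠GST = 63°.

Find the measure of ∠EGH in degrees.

1. ∠GTS = 73°  [EH∥ST, corresponding at H]
2. ∠SGT = 44°  [△GST]
3. ∠EGH = 44°  [E on GS, H on GT]

∠EGH = 44°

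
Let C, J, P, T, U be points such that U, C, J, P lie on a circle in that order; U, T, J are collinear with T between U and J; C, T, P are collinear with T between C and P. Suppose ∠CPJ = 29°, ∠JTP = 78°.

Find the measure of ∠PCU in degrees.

∠PCU = 73°

1. ∠CUJ = 29°  [same arc CJ]
2. ∠CTU = 78°  [vertical angles at T]
3. ∠PCU = 73°  [△UTC]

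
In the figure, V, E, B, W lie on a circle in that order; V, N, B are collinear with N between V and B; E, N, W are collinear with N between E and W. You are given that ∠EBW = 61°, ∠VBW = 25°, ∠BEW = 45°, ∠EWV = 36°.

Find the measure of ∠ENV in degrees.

∠ENV = 81°

1. ∠BWE = 74°  [△EBW]
2. ∠VEW = 25°  [same arc VW]
3. ∠BVE = 74°  [same arc EB]
4. ∠ENV = 81°  [△VNE]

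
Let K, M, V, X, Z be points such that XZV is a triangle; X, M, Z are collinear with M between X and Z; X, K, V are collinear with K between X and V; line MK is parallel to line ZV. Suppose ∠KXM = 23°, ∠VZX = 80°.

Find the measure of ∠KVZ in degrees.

∠KVZ = 77°

1. ∠VXZ = 23°  [M on XZ, K on XV]
2. ∠XVZ = 77°  [△XZV]
3. ∠KVZ = 77°  [K on ray VX]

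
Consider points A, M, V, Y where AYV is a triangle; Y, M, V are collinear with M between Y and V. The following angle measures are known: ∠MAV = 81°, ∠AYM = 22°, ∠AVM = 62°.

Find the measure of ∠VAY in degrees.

1. ∠AYV = 22°  [M on ray YV]
2. ∠AVY = 62°  [M on ray VY]
3. ∠VAY = 96°  [△AYV]

∠VAY = 96°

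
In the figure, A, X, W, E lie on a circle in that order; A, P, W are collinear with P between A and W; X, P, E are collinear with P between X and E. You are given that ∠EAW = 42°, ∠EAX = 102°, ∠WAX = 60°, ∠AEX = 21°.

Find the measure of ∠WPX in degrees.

1. ∠EXW = 42°  [same arc WE]
2. ∠AWX = 21°  [same arc AX]
3. ∠WPX = 117°  [△XPW]

∠WPX = 117°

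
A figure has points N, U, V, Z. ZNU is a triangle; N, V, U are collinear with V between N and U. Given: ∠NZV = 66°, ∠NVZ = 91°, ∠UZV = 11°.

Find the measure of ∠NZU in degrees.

1. ∠VNZ = 23°  [△ZNV]
2. ∠UVZ = 89°  [linear pair at V on NU]
3. ∠VUZ = 80°  [△ZVU]
4. ∠UNZ = 23°  [V on ray NU]
5. ∠NUZ = 80°  [V on ray UN]
6. ∠NZU = 77°  [△ZNU]

∠NZU = 77°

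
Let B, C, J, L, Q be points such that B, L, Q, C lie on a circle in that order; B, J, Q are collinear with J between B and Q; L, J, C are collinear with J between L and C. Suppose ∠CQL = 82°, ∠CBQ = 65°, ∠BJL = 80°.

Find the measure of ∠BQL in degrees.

∠BQL = 15°

1. ∠CLQ = 65°  [same arc QC]
2. ∠LJQ = 100°  [linear pair at J on BQ]
3. ∠BQL = 15°  [△LJQ]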